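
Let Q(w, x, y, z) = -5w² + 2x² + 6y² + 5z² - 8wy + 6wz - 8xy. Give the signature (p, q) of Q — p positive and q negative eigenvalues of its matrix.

The associated matrix is A = [[-5, 0, -4, 3], [0, 2, -4, 0], [-4, -4, 6, 0], [3, 0, 0, 5]].
An LDLᵀ factorisation of A has diagonal entries -5, 2, 6/5, 2.
So there are 3 positive, 1 negative pivots.

(3, 1)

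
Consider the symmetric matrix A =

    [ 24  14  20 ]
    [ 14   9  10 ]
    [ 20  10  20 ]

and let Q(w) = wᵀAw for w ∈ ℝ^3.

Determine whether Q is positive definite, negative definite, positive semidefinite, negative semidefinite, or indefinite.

positive semidefinite

Symmetric row and column elimination reduces A to a congruent diagonal form with pivots 24, 5/6, 0.
Counting signs: 2 positive, 1 zero.
Hence Q is positive semidefinite.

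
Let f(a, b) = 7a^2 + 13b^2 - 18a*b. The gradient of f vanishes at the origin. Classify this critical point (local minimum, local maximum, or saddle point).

local minimum

The Hessian at the origin is H = [[14, -18], [-18, 26]].
det H = 14·26 − (-18)² = 40 > 0 and H[1,1] = 14 > 0, so H is positive definite.
Therefore the origin is a local minimum.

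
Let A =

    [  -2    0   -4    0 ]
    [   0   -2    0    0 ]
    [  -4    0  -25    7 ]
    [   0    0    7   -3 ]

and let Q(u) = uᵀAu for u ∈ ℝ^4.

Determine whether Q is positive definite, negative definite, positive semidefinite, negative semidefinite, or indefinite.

negative definite

Leading principal minors: Δ_1 = -2, Δ_2 = 4, Δ_3 = -68, Δ_4 = 8.
The signs alternate starting with Δ_1 < 0, so by Sylvester's criterion Q is negative definite.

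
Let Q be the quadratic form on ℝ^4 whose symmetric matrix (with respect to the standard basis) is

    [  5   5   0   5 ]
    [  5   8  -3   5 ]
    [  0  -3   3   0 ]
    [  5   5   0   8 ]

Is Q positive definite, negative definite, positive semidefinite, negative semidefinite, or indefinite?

positive semidefinite

Applying the same elementary operations to the rows and columns of A produces a congruent diagonal matrix with entries 5, 3, 0, 3.
So there are 3 positive, 1 zero pivots.
Hence Q is positive semidefinite.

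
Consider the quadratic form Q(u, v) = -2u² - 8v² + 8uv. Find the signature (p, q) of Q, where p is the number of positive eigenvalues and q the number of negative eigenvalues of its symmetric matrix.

The associated matrix is A = [[-2, 4], [4, -8]].
Row-reducing A symmetrically gives the diagonal entries -2, 0.
Counting signs: 1 negative, 1 zero.

(0, 1)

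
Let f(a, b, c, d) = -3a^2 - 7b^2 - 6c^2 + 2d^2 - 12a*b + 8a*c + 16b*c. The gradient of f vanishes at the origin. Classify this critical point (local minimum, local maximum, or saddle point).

saddle point

The Hessian at the origin is H = [[-6, -12, 8, 0], [-12, -14, 16, 0], [8, 16, -12, 0], [0, 0, 0, 4]].
Congruent diagonalization of H (simultaneous row and column reduction) yields pivots -6, 10, -4/3, 4.
So there are 2 positive, 2 negative pivots.
H is indefinite, so the origin is a saddle point.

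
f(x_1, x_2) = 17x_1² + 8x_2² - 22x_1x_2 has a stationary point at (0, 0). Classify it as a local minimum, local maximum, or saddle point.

local minimum

The Hessian at the origin is H = [[34, -22], [-22, 16]].
det H = 34·16 − (-22)² = 60 > 0 and H[1,1] = 34 > 0, so H is positive definite.
Therefore the origin is a local minimum.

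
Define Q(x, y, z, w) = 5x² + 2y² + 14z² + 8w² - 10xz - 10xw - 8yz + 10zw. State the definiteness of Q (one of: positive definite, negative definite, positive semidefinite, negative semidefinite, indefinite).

The symmetric matrix of Q is A = [[5, 0, -5, -5], [0, 2, -4, 0], [-5, -4, 14, 5], [-5, 0, 5, 8]].
Leading principal minors: Δ_1 = 5, Δ_2 = 10, Δ_3 = 10, Δ_4 = 30.
All leading principal minors are positive, so by Sylvester's criterion Q is positive definite.

positive definite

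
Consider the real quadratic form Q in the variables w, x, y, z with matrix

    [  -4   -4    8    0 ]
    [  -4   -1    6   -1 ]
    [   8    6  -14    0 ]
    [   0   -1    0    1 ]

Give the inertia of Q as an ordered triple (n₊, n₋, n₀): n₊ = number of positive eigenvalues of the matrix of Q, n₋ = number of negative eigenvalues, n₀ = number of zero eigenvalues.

Congruent diagonalization of A (simultaneous row and column reduction) yields pivots -4, 3, 2/3, 0.
That gives 2 positive, 1 negative, 1 zero pivots.

(2, 1, 1)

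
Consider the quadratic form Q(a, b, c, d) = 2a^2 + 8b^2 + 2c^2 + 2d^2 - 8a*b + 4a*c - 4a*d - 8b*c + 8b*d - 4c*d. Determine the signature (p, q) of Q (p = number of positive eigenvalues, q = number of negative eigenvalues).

The associated matrix is A = [[2, -4, 2, -2], [-4, 8, -4, 4], [2, -4, 2, -2], [-2, 4, -2, 2]].
Congruent diagonalization of A (simultaneous row and column reduction) yields pivots 2, 0, 0, 0.
Counting signs: 1 positive, 3 zero.

(1, 0)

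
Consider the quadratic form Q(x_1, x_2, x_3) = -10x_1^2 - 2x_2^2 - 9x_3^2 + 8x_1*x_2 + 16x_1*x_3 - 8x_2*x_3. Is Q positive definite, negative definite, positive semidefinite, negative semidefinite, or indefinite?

negative definite

The symmetric matrix is A = [[-10, 4, 8], [4, -2, -4], [8, -4, -9]].
An LDLᵀ factorisation of A has diagonal entries -10, -2/5, -1.
That gives 3 negative pivots.
Hence Q is negative definite.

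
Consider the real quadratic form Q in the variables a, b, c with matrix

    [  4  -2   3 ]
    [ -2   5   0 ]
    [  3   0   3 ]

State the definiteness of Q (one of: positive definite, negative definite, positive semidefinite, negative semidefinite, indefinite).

positive definite

Leading principal minors: Δ_1 = 4, Δ_2 = 16, Δ_3 = 3.
All leading principal minors are positive, so by Sylvester's criterion Q is positive definite.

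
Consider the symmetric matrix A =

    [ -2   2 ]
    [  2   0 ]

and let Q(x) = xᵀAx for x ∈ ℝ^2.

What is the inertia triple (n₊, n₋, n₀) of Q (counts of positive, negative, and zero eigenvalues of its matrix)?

An LDLᵀ factorisation of A has diagonal entries -2, 2.
That gives 1 positive, 1 negative pivots.

(1, 1, 0)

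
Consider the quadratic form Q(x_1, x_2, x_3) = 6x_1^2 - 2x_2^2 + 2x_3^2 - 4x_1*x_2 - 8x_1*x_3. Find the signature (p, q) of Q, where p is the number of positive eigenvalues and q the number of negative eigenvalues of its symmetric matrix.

The symmetric matrix is A = [[6, -2, -4], [-2, -2, 0], [-4, 0, 2]].
Applying the same elementary operations to the rows and columns of A produces a congruent diagonal matrix with entries 6, -8/3, 0.
So there are 1 positive, 1 negative, 1 zero pivots.

(1, 1)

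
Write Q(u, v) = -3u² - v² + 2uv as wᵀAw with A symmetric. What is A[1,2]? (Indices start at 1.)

The coefficient of u·v in Q is 2. For a symmetric A this equals A[1,2] + A[2,1] = 2·A[1,2].
So A[1,2] = 2/2 = 1.

1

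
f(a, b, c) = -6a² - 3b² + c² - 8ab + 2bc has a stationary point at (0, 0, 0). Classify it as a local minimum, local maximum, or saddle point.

The Hessian at the origin is H = [[-12, -8, 0], [-8, -6, 2], [0, 2, 2]].
Congruent diagonalization of H (simultaneous row and column reduction) yields pivots -12, -2/3, 8.
That gives 1 positive, 2 negative pivots.
H is indefinite, so the origin is a saddle point.

saddle point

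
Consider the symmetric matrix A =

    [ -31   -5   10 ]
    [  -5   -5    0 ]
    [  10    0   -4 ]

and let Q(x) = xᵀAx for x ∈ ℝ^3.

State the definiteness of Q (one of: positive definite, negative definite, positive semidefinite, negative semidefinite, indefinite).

Leading principal minors: Δ_1 = -31, Δ_2 = 130, Δ_3 = -20.
The signs alternate starting with Δ_1 < 0, so by Sylvester's criterion Q is negative definite.

negative definite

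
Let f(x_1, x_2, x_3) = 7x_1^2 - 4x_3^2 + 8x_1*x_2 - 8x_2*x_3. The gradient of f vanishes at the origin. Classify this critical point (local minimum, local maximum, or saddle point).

saddle point

The Hessian at the origin is H = [[14, 8, 0], [8, 0, -8], [0, -8, -8]].
Row-reducing H symmetrically gives the diagonal entries 14, -32/7, 6.
Counting signs: 2 positive, 1 negative.
H is indefinite, so the origin is a saddle point.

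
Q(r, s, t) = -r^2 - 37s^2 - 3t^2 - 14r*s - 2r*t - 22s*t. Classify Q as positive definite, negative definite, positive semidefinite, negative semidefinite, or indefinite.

indefinite

The associated matrix is A = [[-1, -7, -1], [-7, -37, -11], [-1, -11, -3]].
Symmetric row and column elimination reduces A to a congruent diagonal form with pivots -1, 12, -10/3.
Counting signs: 1 positive, 2 negative.
Hence Q is indefinite.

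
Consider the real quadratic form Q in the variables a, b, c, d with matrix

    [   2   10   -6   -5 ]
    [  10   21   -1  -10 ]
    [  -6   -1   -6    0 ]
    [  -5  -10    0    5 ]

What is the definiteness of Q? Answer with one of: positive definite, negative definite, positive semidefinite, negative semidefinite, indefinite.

indefinite

An LDLᵀ factorisation of A has diagonal entries 2, -29, 5, 15/58.
That gives 3 positive, 1 negative pivots.
Hence Q is indefinite.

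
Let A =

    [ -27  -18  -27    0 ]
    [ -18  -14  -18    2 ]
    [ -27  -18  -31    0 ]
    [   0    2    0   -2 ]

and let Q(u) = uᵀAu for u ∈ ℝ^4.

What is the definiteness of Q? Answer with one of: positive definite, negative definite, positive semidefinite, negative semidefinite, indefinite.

Applying the same elementary operations to the rows and columns of A produces a congruent diagonal matrix with entries -27, -2, -4, 0.
That gives 3 negative, 1 zero pivots.
Hence Q is negative semidefinite.

negative semidefinite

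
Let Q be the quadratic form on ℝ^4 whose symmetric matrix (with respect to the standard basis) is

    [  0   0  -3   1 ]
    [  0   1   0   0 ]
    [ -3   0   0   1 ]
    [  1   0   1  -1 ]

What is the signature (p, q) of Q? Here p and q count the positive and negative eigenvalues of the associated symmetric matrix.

(2, 2)

By Sylvester's law of inertia any congruent diagonalization of A has 2 positive, 2 negative and 0 zero entries.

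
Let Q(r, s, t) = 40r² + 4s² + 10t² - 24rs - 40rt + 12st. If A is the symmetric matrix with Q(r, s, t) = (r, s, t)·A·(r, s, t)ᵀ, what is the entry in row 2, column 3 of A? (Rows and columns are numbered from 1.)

6

The coefficient of s·t in Q is 12. For a symmetric A this equals A[2,3] + A[3,2] = 2·A[2,3].
So A[2,3] = 12/2 = 6.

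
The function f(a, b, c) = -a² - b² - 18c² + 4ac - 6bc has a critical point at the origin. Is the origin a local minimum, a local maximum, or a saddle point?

The Hessian at the origin is H = [[-2, 0, 4], [0, -2, -6], [4, -6, -36]].
Congruent diagonalization of H (simultaneous row and column reduction) yields pivots -2, -2, -10.
That gives 3 negative pivots.
H is negative definite, so the origin is a strict local maximum.

local maximum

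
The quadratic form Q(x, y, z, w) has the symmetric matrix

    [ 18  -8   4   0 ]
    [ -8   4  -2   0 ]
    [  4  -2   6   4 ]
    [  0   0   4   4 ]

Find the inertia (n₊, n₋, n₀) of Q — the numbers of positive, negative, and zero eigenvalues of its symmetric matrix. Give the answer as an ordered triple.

Congruent diagonalization of A (simultaneous row and column reduction) yields pivots 18, 4/9, 5, 4/5.
That gives 4 positive pivots.

(4, 0, 0)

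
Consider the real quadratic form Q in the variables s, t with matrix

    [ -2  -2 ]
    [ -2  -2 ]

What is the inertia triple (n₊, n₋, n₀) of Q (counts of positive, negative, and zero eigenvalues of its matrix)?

Row-reducing A symmetrically gives the diagonal entries -2, 0.
So there are 1 negative, 1 zero pivots.

(0, 1, 1)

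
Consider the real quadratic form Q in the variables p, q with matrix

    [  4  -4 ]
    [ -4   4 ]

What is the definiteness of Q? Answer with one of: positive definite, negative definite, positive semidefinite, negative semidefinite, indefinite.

positive semidefinite

For the 2×2 matrix [[4, -4], [-4, 4]]: det = 4·4 − (-4)² = 0, trace = 8.
det = 0 so one eigenvalue is zero; the form is semidefinite with the sign of the trace.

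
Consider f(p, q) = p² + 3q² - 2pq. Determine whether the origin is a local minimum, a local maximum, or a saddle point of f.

The Hessian at the origin is H = [[2, -2], [-2, 6]].
det H = 2·6 − (-2)² = 8 > 0 and H[1,1] = 2 > 0, so H is positive definite.
Therefore the origin is a local minimum.

local minimum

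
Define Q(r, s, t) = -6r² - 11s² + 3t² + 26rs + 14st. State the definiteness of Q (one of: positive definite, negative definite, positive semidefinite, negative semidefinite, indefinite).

Write A = [[-6, 13, 0], [13, -11, 7], [0, 7, 3]].
Symmetric row and column elimination reduces A to a congruent diagonal form with pivots -6, 103/6, 15/103.
So there are 2 positive, 1 negative pivots.
Hence Q is indefinite.

indefinite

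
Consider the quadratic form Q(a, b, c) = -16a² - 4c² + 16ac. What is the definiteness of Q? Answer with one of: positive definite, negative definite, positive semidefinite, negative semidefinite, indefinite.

negative semidefinite

The associated matrix is A = [[-16, 0, 8], [0, 0, 0], [8, 0, -4]].
Row-reducing A symmetrically gives the diagonal entries -16, 0, 0.
That gives 1 negative, 2 zero pivots.
Hence Q is negative semidefinite.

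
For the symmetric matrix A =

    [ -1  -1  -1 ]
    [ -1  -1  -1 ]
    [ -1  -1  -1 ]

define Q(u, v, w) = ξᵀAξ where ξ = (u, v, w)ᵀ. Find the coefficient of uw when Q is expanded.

-2

The coefficient of uw is A[1,3] + A[3,1] = 2·(-1) = -2.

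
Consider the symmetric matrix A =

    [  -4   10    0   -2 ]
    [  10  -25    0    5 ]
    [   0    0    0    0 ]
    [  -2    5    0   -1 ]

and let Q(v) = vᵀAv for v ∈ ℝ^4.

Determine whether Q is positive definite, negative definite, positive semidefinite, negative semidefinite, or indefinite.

Row-reducing A symmetrically gives the diagonal entries -4, 0, 0, 0.
So there are 1 negative, 3 zero pivots.
Hence Q is negative semidefinite.

negative semidefinite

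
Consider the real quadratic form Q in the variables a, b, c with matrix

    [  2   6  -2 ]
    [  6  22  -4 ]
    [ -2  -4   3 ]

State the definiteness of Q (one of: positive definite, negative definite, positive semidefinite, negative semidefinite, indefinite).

positive semidefinite

Congruent diagonalization of A (simultaneous row and column reduction) yields pivots 2, 4, 0.
So there are 2 positive, 1 zero pivots.
Hence Q is positive semidefinite.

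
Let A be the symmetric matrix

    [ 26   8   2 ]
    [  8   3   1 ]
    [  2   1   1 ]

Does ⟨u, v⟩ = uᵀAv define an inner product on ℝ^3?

Leading principal minors: Δ_1 = 26, Δ_2 = 14, Δ_3 = 8.
All leading principal minors are positive, so by Sylvester's criterion Q is positive definite.
⟨·,·⟩ is an inner product exactly when A is positive definite.

yes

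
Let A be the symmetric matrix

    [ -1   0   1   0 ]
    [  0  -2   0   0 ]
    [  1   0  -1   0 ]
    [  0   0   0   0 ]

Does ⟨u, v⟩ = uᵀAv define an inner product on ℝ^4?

Row-reducing A symmetrically gives the diagonal entries -1, -2, 0, 0.
That gives 2 negative, 2 zero pivots.
Hence Q is negative semidefinite.
⟨·,·⟩ is an inner product exactly when A is positive definite.

no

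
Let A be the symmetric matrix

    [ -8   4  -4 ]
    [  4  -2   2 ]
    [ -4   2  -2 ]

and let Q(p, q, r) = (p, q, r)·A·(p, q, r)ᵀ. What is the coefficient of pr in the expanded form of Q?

The coefficient of pr is A[1,3] + A[3,1] = 2·(-4) = -8.

-8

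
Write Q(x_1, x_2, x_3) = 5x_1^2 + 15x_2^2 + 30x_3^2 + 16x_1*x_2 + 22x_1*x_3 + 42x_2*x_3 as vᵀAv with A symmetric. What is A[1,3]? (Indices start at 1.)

11

The coefficient of x_1·x_3 in Q is 22. For a symmetric A this equals A[1,3] + A[3,1] = 2·A[1,3].
So A[1,3] = 22/2 = 11.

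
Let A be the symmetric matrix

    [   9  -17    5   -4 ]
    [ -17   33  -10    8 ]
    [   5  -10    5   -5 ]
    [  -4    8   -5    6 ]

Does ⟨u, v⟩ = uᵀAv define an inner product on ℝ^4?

yes

Symmetric row and column elimination reduces A to a congruent diagonal form with pivots 9, 8/9, 15/8, 2/3.
That gives 4 positive pivots.
Hence Q is positive definite.
⟨·,·⟩ is an inner product exactly when A is positive definite.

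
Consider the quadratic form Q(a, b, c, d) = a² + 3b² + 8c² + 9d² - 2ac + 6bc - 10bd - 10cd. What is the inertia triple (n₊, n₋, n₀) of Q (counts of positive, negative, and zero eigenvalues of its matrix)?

Write A = [[1, 0, -1, 0], [0, 3, 3, -5], [-1, 3, 8, -5], [0, -5, -5, 9]].
An LDLᵀ factorisation of A has diagonal entries 1, 3, 4, 2/3.
That gives 4 positive pivots.

(4, 0, 0)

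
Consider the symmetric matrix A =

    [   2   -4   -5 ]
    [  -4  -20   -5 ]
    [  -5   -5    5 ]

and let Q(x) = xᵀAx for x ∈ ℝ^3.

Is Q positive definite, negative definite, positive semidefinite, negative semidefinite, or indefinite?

Row-reducing A symmetrically gives the diagonal entries 2, -28, 15/28.
That gives 2 positive, 1 negative pivots.
Hence Q is indefinite.

indefinite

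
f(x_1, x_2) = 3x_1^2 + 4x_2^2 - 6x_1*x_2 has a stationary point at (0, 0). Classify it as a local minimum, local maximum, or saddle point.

The Hessian at the origin is H = [[6, -6], [-6, 8]].
det H = 6·8 − (-6)² = 12 > 0 and H[1,1] = 6 > 0, so H is positive definite.
Therefore the origin is a local minimum.

local minimum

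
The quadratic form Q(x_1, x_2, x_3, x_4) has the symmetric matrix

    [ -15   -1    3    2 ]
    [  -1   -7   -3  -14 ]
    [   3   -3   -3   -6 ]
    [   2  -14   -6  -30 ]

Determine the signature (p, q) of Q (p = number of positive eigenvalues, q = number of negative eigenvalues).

Row-reducing A symmetrically gives the diagonal entries -15, -104/15, -12/13, 0.
That gives 3 negative, 1 zero pivots.

(0, 3)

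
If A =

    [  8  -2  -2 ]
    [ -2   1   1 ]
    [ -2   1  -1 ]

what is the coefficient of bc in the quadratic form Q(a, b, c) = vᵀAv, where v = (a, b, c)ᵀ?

2

The coefficient of bc is A[2,3] + A[3,2] = 2·1 = 2.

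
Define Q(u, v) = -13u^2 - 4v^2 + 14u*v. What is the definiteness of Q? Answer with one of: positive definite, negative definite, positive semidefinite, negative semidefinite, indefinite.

The associated matrix is A = [[-13, 7], [7, -4]].
Applying the same elementary operations to the rows and columns of A produces a congruent diagonal matrix with entries -13, -3/13.
Counting signs: 2 negative.
Hence Q is negative definite.

negative definite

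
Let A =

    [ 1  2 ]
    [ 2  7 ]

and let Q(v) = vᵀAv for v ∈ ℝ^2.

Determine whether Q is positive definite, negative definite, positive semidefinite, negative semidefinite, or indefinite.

positive definite

Congruent diagonalization of A (simultaneous row and column reduction) yields pivots 1, 3.
So there are 2 positive pivots.
Hence Q is positive definite.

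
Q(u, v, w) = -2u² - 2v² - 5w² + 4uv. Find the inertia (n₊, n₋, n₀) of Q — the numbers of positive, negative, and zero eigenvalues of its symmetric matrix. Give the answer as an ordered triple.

(0, 2, 1)

The associated matrix is A = [[-2, 2, 0], [2, -2, 0], [0, 0, -5]].
Row-reducing A symmetrically gives the diagonal entries -2, 0, -5.
So there are 2 negative, 1 zero pivots.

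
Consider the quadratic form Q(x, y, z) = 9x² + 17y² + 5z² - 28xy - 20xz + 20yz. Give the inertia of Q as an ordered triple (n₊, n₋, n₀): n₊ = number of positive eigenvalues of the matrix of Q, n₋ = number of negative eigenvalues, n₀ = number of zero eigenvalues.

(2, 1, 0)

The associated matrix is A = [[9, -14, -10], [-14, 17, 10], [-10, 10, 5]].
Applying the same elementary operations to the rows and columns of A produces a congruent diagonal matrix with entries 9, -43/9, 15/43.
Counting signs: 2 positive, 1 negative.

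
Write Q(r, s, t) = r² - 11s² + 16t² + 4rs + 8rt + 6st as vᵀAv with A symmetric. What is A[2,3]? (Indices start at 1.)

3

The coefficient of s·t in Q is 6. For a symmetric A this equals A[2,3] + A[3,2] = 2·A[2,3].
So A[2,3] = 6/2 = 3.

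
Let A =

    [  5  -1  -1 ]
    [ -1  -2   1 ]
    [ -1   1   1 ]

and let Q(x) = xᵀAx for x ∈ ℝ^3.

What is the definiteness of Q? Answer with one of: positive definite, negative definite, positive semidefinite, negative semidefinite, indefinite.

indefinite

An LDLᵀ factorisation of A has diagonal entries 5, -11/5, 12/11.
That gives 2 positive, 1 negative pivots.
Hence Q is indefinite.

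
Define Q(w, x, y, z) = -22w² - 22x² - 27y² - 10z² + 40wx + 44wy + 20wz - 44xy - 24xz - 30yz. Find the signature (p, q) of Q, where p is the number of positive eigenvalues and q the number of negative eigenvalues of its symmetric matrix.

The associated matrix is A = [[-22, 20, 22, 10], [20, -22, -22, -12], [22, -22, -27, -15], [10, -12, -15, -10]].
Congruent diagonalization of A (simultaneous row and column reduction) yields pivots -22, -42/11, -83/21, -15/83.
That gives 4 negative pivots.

(0, 4)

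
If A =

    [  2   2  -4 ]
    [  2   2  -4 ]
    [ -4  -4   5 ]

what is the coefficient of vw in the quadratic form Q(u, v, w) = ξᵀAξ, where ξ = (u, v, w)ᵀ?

The coefficient of vw is A[2,3] + A[3,2] = 2·(-4) = -8.

-8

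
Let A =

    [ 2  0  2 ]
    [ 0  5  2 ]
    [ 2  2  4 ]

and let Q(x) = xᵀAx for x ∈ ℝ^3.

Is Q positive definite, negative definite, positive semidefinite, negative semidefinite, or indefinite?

Leading principal minors: Δ_1 = 2, Δ_2 = 10, Δ_3 = 12.
All leading principal minors are positive, so by Sylvester's criterion Q is positive definite.

positive definite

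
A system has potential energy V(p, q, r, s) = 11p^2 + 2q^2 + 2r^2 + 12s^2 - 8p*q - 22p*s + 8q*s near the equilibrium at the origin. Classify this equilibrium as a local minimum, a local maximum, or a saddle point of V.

The Hessian at the origin is H = [[22, -8, 0, -22], [-8, 4, 0, 8], [0, 0, 4, 0], [-22, 8, 0, 24]].
An LDLᵀ factorisation of H has diagonal entries 22, 12/11, 4, 2.
Counting signs: 4 positive.
H is positive definite, so the origin is a strict local minimum.

local minimum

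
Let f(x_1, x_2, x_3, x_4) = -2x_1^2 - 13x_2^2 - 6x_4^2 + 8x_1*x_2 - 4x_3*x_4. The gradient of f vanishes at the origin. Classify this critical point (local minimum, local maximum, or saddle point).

The Hessian at the origin is H = [[-4, 8, 0, 0], [8, -26, 0, 0], [0, 0, 0, -4], [0, 0, -4, -12]].
H is indefinite, so the origin is a saddle point.

saddle point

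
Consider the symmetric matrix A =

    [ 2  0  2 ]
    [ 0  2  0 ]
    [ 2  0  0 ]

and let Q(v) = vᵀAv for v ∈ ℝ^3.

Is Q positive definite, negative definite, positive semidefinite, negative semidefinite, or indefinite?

indefinite

Applying the same elementary operations to the rows and columns of A produces a congruent diagonal matrix with entries 2, 2, -2.
That gives 2 positive, 1 negative pivots.
Hence Q is indefinite.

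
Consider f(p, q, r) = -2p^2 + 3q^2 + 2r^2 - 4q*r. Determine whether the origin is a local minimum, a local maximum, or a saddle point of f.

The Hessian at the origin is H = [[-4, 0, 0], [0, 6, -4], [0, -4, 4]].
Congruent diagonalization of H (simultaneous row and column reduction) yields pivots -4, 6, 4/3.
That gives 2 positive, 1 negative pivots.
H is indefinite, so the origin is a saddle point.

saddle point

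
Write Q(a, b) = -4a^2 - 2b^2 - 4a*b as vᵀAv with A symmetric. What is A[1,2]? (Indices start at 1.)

The coefficient of a·b in Q is -4. For a symmetric A this equals A[1,2] + A[2,1] = 2·A[1,2].
So A[1,2] = -4/2 = -2.

-2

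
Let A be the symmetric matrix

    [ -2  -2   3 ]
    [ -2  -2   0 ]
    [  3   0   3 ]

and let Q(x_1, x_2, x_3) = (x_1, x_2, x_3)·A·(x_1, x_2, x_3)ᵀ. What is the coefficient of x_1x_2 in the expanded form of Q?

-4

The coefficient of x_1x_2 is A[1,2] + A[2,1] = 2·(-2) = -4.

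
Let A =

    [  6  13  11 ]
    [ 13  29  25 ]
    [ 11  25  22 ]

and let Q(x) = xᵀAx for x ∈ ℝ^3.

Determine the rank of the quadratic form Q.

Symmetric row and column elimination reduces A to a congruent diagonal form with pivots 6, 5/6, 1/5.
So there are 3 positive pivots.
The rank is the number of nonzero pivots: 3.

3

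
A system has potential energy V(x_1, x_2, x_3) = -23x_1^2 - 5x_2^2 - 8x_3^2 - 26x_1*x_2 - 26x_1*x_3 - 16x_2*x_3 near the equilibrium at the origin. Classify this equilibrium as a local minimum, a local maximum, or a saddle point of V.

The Hessian at the origin is H = [[-46, -26, -26], [-26, -10, -16], [-26, -16, -16]].
An LDLᵀ factorisation of H has diagonal entries -46, 108/23, -5/3.
That gives 1 positive, 2 negative pivots.
H is indefinite, so the origin is a saddle point.

saddle point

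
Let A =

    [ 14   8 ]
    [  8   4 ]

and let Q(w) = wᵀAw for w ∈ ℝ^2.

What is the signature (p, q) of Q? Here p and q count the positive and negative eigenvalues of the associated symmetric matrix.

An LDLᵀ factorisation of A has diagonal entries 14, -4/7.
Counting signs: 1 positive, 1 negative.

(1, 1)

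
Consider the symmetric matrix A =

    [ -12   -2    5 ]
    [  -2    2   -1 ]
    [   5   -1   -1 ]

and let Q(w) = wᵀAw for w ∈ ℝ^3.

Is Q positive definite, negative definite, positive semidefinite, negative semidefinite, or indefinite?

indefinite

Congruent diagonalization of A (simultaneous row and column reduction) yields pivots -12, 7/3, -5/14.
So there are 1 positive, 2 negative pivots.
Hence Q is indefinite.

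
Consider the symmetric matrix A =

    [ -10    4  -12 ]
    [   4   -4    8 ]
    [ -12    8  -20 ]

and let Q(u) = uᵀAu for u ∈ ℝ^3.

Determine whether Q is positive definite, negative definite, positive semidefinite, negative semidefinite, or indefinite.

negative definite

Leading principal minors: Δ_1 = -10, Δ_2 = 24, Δ_3 = -32.
The signs alternate starting with Δ_1 < 0, so by Sylvester's criterion Q is negative definite.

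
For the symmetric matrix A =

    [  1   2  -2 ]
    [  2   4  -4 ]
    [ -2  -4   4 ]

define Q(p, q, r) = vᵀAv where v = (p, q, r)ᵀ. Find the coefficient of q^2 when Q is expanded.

4

The coefficient of q^2 is the diagonal entry A[2,2] = 4.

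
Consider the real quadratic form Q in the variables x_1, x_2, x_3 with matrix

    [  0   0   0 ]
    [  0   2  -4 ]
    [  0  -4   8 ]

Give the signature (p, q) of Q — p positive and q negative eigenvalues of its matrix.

(1, 0)

Applying the same elementary operations to the rows and columns of A produces a congruent diagonal matrix with entries 0, 2, 0.
Counting signs: 1 positive, 2 zero.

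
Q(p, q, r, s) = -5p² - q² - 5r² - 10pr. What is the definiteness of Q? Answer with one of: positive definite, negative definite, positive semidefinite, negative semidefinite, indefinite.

negative semidefinite

The symmetric matrix is A = [[-5, 0, -5, 0], [0, -1, 0, 0], [-5, 0, -5, 0], [0, 0, 0, 0]].
Symmetric row and column elimination reduces A to a congruent diagonal form with pivots -5, -1, 0, 0.
So there are 2 negative, 2 zero pivots.
Hence Q is negative semidefinite.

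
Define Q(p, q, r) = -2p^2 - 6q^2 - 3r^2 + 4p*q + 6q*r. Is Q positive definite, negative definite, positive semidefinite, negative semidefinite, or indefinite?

negative definite

The symmetric matrix of Q is A = [[-2, 2, 0], [2, -6, 3], [0, 3, -3]].
Leading principal minors: Δ_1 = -2, Δ_2 = 8, Δ_3 = -6.
The signs alternate starting with Δ_1 < 0, so by Sylvester's criterion Q is negative definite.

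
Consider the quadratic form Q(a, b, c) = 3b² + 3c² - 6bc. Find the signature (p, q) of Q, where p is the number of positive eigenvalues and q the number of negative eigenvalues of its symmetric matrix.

(1, 0)

The associated matrix is A = [[0, 0, 0], [0, 3, -3], [0, -3, 3]].
Congruent diagonalization of A (simultaneous row and column reduction) yields pivots 0, 3, 0.
Counting signs: 1 positive, 2 zero.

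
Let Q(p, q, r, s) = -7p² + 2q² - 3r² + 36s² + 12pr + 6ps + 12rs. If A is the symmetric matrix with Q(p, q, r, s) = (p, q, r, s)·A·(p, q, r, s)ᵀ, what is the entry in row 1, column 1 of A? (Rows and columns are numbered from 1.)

-7

The coefficient of p² in Q is -7, and that is exactly A[1,1].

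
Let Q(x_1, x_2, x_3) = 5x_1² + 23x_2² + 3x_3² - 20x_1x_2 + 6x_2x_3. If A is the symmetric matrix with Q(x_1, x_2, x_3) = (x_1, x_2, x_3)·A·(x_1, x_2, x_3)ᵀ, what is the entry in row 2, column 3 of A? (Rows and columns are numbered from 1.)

3

The coefficient of x_2·x_3 in Q is 6. For a symmetric A this equals A[2,3] + A[3,2] = 2·A[2,3].
So A[2,3] = 6/2 = 3.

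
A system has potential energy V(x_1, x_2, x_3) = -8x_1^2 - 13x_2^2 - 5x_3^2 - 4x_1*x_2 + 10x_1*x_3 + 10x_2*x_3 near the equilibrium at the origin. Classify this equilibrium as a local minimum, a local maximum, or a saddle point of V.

local maximum

The Hessian at the origin is H = [[-16, -4, 10], [-4, -26, 10], [10, 10, -10]].
Congruent diagonalization of H (simultaneous row and column reduction) yields pivots -16, -25, -3/2.
Counting signs: 3 negative.
H is negative definite, so the origin is a strict local maximum.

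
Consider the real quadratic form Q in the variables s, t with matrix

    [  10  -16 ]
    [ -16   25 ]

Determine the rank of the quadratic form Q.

Symmetric row and column elimination reduces A to a congruent diagonal form with pivots 10, -3/5.
Counting signs: 1 positive, 1 negative.
The rank is the number of nonzero pivots: 2.

2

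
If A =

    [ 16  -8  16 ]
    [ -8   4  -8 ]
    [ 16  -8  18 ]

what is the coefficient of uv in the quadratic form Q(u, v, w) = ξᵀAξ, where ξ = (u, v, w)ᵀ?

The coefficient of uv is A[1,2] + A[2,1] = 2·(-8) = -16.

-16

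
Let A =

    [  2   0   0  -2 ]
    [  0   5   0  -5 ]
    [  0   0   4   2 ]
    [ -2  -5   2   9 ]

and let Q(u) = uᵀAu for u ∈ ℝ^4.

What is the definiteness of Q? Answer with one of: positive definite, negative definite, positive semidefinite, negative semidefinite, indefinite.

Leading principal minors: Δ_1 = 2, Δ_2 = 10, Δ_3 = 40, Δ_4 = 40.
All leading principal minors are positive, so by Sylvester's criterion Q is positive definite.

positive definite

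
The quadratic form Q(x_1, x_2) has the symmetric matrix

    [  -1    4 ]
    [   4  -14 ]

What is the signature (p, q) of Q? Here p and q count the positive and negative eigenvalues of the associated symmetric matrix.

Row-reducing A symmetrically gives the diagonal entries -1, 2.
That gives 1 positive, 1 negative pivots.

(1, 1)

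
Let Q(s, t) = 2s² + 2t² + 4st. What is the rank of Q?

1

The symmetric matrix is A = [[2, 2], [2, 2]].
Applying the same elementary operations to the rows and columns of A produces a congruent diagonal matrix with entries 2, 0.
So there are 1 positive, 1 zero pivots.
The rank is the number of nonzero pivots: 1.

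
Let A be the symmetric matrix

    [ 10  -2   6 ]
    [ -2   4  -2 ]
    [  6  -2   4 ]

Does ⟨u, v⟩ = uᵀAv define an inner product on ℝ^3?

yes

Congruent diagonalization of A (simultaneous row and column reduction) yields pivots 10, 18/5, 2/9.
So there are 3 positive pivots.
Hence Q is positive definite.
⟨·,·⟩ is an inner product exactly when A is positive definite.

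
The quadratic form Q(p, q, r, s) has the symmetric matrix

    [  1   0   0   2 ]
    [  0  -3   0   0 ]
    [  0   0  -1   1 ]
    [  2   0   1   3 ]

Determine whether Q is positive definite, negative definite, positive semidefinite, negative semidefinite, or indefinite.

indefinite

Congruent diagonalization of A (simultaneous row and column reduction) yields pivots 1, -3, -1, 0.
That gives 1 positive, 2 negative, 1 zero pivots.
Hence Q is indefinite.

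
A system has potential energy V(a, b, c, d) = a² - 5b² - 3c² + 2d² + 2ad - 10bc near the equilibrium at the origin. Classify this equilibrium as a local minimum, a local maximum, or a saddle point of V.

saddle point

The Hessian at the origin is H = [[2, 0, 0, 2], [0, -10, -10, 0], [0, -10, -6, 0], [2, 0, 0, 4]].
An LDLᵀ factorisation of H has diagonal entries 2, -10, 4, 2.
So there are 3 positive, 1 negative pivots.
H is indefinite, so the origin is a saddle point.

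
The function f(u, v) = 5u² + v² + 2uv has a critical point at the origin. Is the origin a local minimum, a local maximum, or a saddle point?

local minimum

The Hessian at the origin is H = [[10, 2], [2, 2]].
det H = 10·2 − (2)² = 16 > 0 and H[1,1] = 10 > 0, so H is positive definite.
Therefore the origin is a local minimum.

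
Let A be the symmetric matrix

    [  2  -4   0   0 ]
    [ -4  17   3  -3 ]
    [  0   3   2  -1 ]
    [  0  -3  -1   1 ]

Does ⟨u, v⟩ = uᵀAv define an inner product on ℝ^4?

Row-reducing A symmetrically gives the diagonal entries 2, 9, 1, 0.
So there are 3 positive, 1 zero pivots.
Hence Q is positive semidefinite.
⟨·,·⟩ is an inner product exactly when A is positive definite.

no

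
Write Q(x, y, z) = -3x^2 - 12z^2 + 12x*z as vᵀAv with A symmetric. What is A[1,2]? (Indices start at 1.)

The coefficient of x·y in Q is 0. For a symmetric A this equals A[1,2] + A[2,1] = 2·A[1,2].
So A[1,2] = 0/2 = 0.

0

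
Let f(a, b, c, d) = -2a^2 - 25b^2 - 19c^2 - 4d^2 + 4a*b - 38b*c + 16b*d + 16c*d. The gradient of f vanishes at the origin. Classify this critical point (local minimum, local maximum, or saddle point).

The Hessian at the origin is H = [[-4, 4, 0, 0], [4, -50, -38, 16], [0, -38, -38, 16], [0, 16, 16, -8]].
Row-reducing H symmetrically gives the diagonal entries -4, -46, -152/23, -24/19.
Counting signs: 4 negative.
H is negative definite, so the origin is a strict local maximum.

local maximum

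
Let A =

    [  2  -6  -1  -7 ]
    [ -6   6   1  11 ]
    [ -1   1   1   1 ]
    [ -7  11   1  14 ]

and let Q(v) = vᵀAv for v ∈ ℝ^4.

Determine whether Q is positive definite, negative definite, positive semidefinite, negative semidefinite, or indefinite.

indefinite

Congruent diagonalization of A (simultaneous row and column reduction) yields pivots 2, -12, 5/6, -3.
So there are 2 positive, 2 negative pivots.
Hence Q is indefinite.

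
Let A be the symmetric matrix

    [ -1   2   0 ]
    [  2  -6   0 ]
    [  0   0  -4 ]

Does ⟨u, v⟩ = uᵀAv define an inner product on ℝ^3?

no

Applying the same elementary operations to the rows and columns of A produces a congruent diagonal matrix with entries -1, -2, -4.
So there are 3 negative pivots.
Hence Q is negative definite.
⟨·,·⟩ is an inner product exactly when A is positive definite.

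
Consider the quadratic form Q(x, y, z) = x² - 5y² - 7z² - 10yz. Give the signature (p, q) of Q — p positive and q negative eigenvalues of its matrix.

The associated matrix is A = [[1, 0, 0], [0, -5, -5], [0, -5, -7]].
An LDLᵀ factorisation of A has diagonal entries 1, -5, -2.
That gives 1 positive, 2 negative pivots.

(1, 2)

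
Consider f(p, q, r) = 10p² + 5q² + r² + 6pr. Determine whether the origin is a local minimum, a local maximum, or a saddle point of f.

The Hessian at the origin is H = [[20, 0, 6], [0, 10, 0], [6, 0, 2]].
Applying the same elementary operations to the rows and columns of H produces a congruent diagonal matrix with entries 20, 10, 1/5.
Counting signs: 3 positive.
H is positive definite, so the origin is a strict local minimum.

local minimum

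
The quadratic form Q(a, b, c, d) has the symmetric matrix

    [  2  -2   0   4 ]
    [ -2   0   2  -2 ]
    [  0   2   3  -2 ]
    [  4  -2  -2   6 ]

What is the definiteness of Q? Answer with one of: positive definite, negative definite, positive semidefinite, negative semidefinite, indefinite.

indefinite

Row-reducing A symmetrically gives the diagonal entries 2, -2, 5, 0.
So there are 2 positive, 1 negative, 1 zero pivots.
Hence Q is indefinite.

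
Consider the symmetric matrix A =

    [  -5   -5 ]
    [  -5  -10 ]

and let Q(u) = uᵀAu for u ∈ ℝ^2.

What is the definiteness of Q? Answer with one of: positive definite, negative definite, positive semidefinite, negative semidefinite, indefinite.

negative definite

Leading principal minors: Δ_1 = -5, Δ_2 = 25.
The signs alternate starting with Δ_1 < 0, so by Sylvester's criterion Q is negative definite.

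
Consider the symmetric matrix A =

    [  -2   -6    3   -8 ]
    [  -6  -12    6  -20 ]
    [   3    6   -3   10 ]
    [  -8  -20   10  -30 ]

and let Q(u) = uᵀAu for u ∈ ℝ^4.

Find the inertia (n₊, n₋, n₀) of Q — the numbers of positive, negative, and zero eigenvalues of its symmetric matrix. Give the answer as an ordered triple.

(1, 2, 1)

Row-reducing A symmetrically gives the diagonal entries -2, 6, 0, -2/3.
Counting signs: 1 positive, 2 negative, 1 zero.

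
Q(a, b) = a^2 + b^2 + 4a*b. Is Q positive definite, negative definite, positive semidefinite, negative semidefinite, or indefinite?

indefinite

The symmetric matrix of Q is [[1, 2], [2, 1]].
For the 2×2 matrix [[1, 2], [2, 1]]: det = 1·1 − (2)² = -3, trace = 2.
det < 0 so the eigenvalues have opposite signs; the form is indefinite.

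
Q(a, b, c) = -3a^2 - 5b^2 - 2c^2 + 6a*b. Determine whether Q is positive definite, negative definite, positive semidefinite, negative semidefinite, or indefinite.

negative definite

Write A = [[-3, 3, 0], [3, -5, 0], [0, 0, -2]].
An LDLᵀ factorisation of A has diagonal entries -3, -2, -2.
Counting signs: 3 negative.
Hence Q is negative definite.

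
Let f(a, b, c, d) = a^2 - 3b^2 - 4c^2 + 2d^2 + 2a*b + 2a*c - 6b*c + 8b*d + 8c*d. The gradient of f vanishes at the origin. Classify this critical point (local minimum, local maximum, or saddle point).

The Hessian at the origin is H = [[2, 2, 2, 0], [2, -6, -6, 8], [2, -6, -8, 8], [0, 8, 8, 4]].
Symmetric row and column elimination reduces H to a congruent diagonal form with pivots 2, -8, -2, 12.
That gives 2 positive, 2 negative pivots.
H is indefinite, so the origin is a saddle point.

saddle point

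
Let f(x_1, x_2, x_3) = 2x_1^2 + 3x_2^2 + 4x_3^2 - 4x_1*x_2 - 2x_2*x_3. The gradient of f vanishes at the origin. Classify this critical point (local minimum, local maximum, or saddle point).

The Hessian at the origin is H = [[4, -4, 0], [-4, 6, -2], [0, -2, 8]].
An LDLᵀ factorisation of H has diagonal entries 4, 2, 6.
That gives 3 positive pivots.
H is positive definite, so the origin is a strict local minimum.

local minimum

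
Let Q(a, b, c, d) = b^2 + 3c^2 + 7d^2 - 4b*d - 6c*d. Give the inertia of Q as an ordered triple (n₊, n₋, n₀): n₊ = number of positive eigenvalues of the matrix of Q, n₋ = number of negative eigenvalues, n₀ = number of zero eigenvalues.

The associated matrix is A = [[0, 0, 0, 0], [0, 1, 0, -2], [0, 0, 3, -3], [0, -2, -3, 7]].
Symmetric row and column elimination reduces A to a congruent diagonal form with pivots 0, 1, 3, 0.
Counting signs: 2 positive, 2 zero.

(2, 0, 2)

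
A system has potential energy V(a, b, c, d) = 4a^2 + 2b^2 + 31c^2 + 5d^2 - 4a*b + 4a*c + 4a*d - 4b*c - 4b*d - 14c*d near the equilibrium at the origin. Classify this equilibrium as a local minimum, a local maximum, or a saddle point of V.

The Hessian at the origin is H = [[8, -4, 4, 4], [-4, 4, -4, -4], [4, -4, 62, -14], [4, -4, -14, 10]].
Applying the same elementary operations to the rows and columns of H produces a congruent diagonal matrix with entries 8, 2, 58, 12/29.
Counting signs: 4 positive.
H is positive definite, so the origin is a strict local minimum.

local minimum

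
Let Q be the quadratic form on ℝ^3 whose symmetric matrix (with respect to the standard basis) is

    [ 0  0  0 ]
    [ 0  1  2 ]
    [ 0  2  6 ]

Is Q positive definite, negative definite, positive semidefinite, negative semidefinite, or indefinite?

Congruent diagonalization of A (simultaneous row and column reduction) yields pivots 0, 1, 2.
That gives 2 positive, 1 zero pivots.
Hence Q is positive semidefinite.

positive semidefinite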